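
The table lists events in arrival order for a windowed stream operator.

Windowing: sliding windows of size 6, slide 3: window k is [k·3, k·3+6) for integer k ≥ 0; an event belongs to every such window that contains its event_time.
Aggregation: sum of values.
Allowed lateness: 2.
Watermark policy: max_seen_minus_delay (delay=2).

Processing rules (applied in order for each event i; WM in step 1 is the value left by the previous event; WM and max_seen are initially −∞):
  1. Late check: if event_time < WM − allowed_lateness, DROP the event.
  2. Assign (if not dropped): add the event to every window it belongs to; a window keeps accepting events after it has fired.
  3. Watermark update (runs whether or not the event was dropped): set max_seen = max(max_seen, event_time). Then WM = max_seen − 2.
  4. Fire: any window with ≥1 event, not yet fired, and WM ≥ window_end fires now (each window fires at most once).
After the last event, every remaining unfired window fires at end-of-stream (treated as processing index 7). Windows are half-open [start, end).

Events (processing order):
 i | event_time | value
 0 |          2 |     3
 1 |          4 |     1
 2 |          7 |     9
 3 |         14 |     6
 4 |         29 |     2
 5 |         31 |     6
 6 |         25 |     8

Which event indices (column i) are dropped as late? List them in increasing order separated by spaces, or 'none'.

6

i=0 t=2 v=3: → [0,6); WM=0
i=1 t=4 v=1: → [3,9),[0,6); WM=2
i=2 t=7 v=9: → [6,12),[3,9); WM=5
i=3 t=14 v=6: → [12,18),[9,15); WM=12; [0,6) fires=4 [3,9) fires=10 [6,12) fires=9
i=4 t=29 v=2: → [27,33),[24,30); WM=27; [9,15) fires=6 [12,18) fires=6
i=5 t=31 v=6: → [30,36),[27,33); WM=29
i=6 t=25 v=8: DROP (t<29-2); WM=29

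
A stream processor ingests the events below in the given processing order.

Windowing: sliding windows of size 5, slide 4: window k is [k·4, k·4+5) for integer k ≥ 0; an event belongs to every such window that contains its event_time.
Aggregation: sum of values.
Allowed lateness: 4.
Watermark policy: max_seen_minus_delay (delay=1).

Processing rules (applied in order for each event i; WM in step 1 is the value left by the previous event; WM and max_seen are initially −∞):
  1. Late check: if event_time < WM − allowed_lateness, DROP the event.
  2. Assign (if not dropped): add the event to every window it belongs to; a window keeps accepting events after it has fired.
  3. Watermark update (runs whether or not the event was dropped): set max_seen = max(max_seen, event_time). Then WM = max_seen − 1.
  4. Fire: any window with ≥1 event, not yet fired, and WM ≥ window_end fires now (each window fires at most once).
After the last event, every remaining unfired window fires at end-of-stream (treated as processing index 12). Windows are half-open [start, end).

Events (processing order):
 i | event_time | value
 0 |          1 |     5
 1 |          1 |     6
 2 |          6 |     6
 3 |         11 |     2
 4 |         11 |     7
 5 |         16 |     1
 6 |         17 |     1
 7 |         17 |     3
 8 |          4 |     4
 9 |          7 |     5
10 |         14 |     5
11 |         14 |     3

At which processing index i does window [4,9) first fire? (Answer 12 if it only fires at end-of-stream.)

3

i=0 t=1 v=5: → [0,5); WM=0
i=1 t=1 v=6: → [0,5); WM=0
i=2 t=6 v=6: → [4,9); WM=5; [0,5) fires=11
i=3 t=11 v=2: → [8,13); WM=10; [4,9) fires=6
i=4 t=11 v=7: → [8,13); WM=10
i=5 t=16 v=1: → [16,21),[12,17); WM=15; [8,13) fires=9
i=6 t=17 v=1: → [16,21); WM=16
i=7 t=17 v=3: → [16,21); WM=16
i=8 t=4 v=4: DROP (t<16-4); WM=16
i=9 t=7 v=5: DROP (t<16-4); WM=16
i=10 t=14 v=5: → [12,17); WM=16
i=11 t=14 v=3: → [12,17); WM=16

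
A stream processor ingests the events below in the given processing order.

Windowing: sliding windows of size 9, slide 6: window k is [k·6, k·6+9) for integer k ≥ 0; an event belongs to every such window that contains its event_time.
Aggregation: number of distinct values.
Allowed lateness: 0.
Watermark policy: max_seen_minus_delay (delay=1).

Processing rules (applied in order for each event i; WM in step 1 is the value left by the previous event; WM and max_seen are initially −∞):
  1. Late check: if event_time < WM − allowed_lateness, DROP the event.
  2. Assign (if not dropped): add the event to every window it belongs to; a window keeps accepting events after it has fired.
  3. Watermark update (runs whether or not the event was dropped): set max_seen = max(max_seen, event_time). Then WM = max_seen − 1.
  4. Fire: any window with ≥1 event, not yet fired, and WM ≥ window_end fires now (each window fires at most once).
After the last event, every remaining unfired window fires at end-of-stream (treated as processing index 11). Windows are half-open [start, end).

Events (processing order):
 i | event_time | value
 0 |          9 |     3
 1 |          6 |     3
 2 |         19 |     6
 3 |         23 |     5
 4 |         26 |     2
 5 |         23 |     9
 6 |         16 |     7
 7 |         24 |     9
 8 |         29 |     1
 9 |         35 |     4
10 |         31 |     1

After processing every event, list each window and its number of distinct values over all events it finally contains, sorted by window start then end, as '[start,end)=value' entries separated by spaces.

i=0 t=9 v=3: → [6,15); WM=8
i=1 t=6 v=3: DROP (t<8-0); WM=8
i=2 t=19 v=6: → [18,27),[12,21); WM=18; [6,15) fires=1
i=3 t=23 v=5: → [18,27); WM=22; [12,21) fires=1
i=4 t=26 v=2: → [24,33),[18,27); WM=25
i=5 t=23 v=9: DROP (t<25-0); WM=25
i=6 t=16 v=7: DROP (t<25-0); WM=25
i=7 t=24 v=9: DROP (t<25-0); WM=25
i=8 t=29 v=1: → [24,33); WM=28; [18,27) fires=3
i=9 t=35 v=4: → [30,39); WM=34; [24,33) fires=2
i=10 t=31 v=1: DROP (t<34-0); WM=34

[6,15)=1 [12,21)=1 [18,27)=3 [24,33)=2 [30,39)=1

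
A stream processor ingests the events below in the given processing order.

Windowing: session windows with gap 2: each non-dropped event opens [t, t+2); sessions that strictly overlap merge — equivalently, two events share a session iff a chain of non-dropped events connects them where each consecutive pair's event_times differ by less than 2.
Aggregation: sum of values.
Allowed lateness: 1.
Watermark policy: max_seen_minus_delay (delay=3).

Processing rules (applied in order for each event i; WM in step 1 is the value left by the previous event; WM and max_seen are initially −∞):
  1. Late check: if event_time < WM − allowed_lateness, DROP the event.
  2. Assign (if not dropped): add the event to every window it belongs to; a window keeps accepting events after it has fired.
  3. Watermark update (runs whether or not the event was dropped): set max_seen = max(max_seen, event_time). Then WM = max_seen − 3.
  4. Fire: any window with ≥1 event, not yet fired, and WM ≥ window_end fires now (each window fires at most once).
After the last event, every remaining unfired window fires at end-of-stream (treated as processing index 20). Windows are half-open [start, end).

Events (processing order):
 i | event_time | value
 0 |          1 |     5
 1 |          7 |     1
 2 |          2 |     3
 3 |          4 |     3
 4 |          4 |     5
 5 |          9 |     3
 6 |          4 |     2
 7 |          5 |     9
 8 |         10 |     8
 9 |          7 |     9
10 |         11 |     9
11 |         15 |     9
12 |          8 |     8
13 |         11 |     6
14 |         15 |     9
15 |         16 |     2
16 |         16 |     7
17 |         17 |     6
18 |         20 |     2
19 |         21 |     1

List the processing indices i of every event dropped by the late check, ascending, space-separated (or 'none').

i=0 t=1 v=5: → [1,3); WM=-2
i=1 t=7 v=1: → [7,9); WM=4
i=2 t=2 v=3: DROP (t<4-1); WM=4
i=3 t=4 v=3: → [4,6); WM=4
i=4 t=4 v=5: → [4,6); WM=4
i=5 t=9 v=3: → [9,11); WM=6
i=6 t=4 v=2: DROP (t<6-1); WM=6
i=7 t=5 v=9: → [4,7); WM=6
i=8 t=10 v=8: → [9,12); WM=7
i=9 t=7 v=9: → [7,9); WM=7
i=10 t=11 v=9: → [9,13); WM=8
i=11 t=15 v=9: → [15,17); WM=12
i=12 t=8 v=8: DROP (t<12-1); WM=12
i=13 t=11 v=6: → [9,13); WM=12
i=14 t=15 v=9: → [15,17); WM=12
i=15 t=16 v=2: → [15,18); WM=13
i=16 t=16 v=7: → [15,18); WM=13
i=17 t=17 v=6: → [15,19); WM=14
i=18 t=20 v=2: → [20,22); WM=17
i=19 t=21 v=1: → [20,23); WM=18

2 6 12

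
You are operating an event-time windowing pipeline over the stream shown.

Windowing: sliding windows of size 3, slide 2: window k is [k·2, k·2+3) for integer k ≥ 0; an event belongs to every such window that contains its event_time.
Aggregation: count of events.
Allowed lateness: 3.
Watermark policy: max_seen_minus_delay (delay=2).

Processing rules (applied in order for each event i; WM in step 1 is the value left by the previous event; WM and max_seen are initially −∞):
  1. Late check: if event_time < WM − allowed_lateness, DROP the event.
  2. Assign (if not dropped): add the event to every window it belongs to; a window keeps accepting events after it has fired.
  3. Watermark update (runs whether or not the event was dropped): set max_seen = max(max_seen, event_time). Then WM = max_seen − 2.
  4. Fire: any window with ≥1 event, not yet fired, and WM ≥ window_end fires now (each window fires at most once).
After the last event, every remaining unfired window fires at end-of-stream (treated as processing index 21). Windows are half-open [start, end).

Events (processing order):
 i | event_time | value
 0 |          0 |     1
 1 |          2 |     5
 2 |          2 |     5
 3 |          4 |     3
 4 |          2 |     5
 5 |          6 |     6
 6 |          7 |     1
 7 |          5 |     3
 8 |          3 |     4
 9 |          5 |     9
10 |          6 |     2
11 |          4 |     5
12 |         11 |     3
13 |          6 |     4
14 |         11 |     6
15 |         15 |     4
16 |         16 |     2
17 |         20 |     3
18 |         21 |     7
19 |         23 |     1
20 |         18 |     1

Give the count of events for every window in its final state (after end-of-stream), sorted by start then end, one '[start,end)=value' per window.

[0,3)=4 [2,5)=6 [4,7)=7 [6,9)=4 [10,13)=2 [14,17)=2 [16,19)=2 [18,21)=2 [20,23)=2 [22,25)=1

i=0 t=0 v=1: → [0,3); WM=-2
i=1 t=2 v=5: → [2,5),[0,3); WM=0
i=2 t=2 v=5: → [2,5),[0,3); WM=0
i=3 t=4 v=3: → [4,7),[2,5); WM=2
i=4 t=2 v=5: → [2,5),[0,3); WM=2
i=5 t=6 v=6: → [6,9),[4,7); WM=4; [0,3) fires=4
i=6 t=7 v=1: → [6,9); WM=5; [2,5) fires=4
i=7 t=5 v=3: → [4,7); WM=5
i=8 t=3 v=4: → [2,5); WM=5
i=9 t=5 v=9: → [4,7); WM=5
i=10 t=6 v=2: → [6,9),[4,7); WM=5
i=11 t=4 v=5: → [4,7),[2,5); WM=5
i=12 t=11 v=3: → [10,13); WM=9; [4,7) fires=6 [6,9) fires=3
i=13 t=6 v=4: → [6,9),[4,7); WM=9
i=14 t=11 v=6: → [10,13); WM=9
i=15 t=15 v=4: → [14,17); WM=13; [10,13) fires=2
i=16 t=16 v=2: → [16,19),[14,17); WM=14
i=17 t=20 v=3: → [20,23),[18,21); WM=18; [14,17) fires=2
i=18 t=21 v=7: → [20,23); WM=19; [16,19) fires=1
i=19 t=23 v=1: → [22,25); WM=21; [18,21) fires=1
i=20 t=18 v=1: → [18,21),[16,19); WM=21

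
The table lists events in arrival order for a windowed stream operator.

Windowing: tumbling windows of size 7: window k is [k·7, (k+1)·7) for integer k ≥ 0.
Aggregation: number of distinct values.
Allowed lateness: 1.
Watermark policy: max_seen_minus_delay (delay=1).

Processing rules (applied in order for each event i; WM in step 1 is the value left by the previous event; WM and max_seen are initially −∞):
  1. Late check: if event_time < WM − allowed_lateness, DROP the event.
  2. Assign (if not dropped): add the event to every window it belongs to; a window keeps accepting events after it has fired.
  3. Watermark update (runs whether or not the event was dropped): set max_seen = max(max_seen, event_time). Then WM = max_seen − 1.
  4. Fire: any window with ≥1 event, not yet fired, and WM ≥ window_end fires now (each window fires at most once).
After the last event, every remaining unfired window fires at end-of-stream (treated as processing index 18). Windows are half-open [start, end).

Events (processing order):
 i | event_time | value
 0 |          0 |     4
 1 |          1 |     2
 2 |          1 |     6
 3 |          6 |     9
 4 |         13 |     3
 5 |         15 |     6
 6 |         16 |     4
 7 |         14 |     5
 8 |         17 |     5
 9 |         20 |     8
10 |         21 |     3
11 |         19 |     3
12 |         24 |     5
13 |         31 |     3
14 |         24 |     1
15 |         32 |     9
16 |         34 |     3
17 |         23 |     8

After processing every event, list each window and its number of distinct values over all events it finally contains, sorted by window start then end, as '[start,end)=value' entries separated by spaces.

[0,7)=4 [7,14)=1 [14,21)=5 [21,28)=2 [28,35)=2

i=0 t=0 v=4: → [0,7); WM=-1
i=1 t=1 v=2: → [0,7); WM=0
i=2 t=1 v=6: → [0,7); WM=0
i=3 t=6 v=9: → [0,7); WM=5
i=4 t=13 v=3: → [7,14); WM=12; [0,7) fires=4
i=5 t=15 v=6: → [14,21); WM=14; [7,14) fires=1
i=6 t=16 v=4: → [14,21); WM=15
i=7 t=14 v=5: → [14,21); WM=15
i=8 t=17 v=5: → [14,21); WM=16
i=9 t=20 v=8: → [14,21); WM=19
i=10 t=21 v=3: → [21,28); WM=20
i=11 t=19 v=3: → [14,21); WM=20
i=12 t=24 v=5: → [21,28); WM=23; [14,21) fires=5
i=13 t=31 v=3: → [28,35); WM=30; [21,28) fires=2
i=14 t=24 v=1: DROP (t<30-1); WM=30
i=15 t=32 v=9: → [28,35); WM=31
i=16 t=34 v=3: → [28,35); WM=33
i=17 t=23 v=8: DROP (t<33-1); WM=33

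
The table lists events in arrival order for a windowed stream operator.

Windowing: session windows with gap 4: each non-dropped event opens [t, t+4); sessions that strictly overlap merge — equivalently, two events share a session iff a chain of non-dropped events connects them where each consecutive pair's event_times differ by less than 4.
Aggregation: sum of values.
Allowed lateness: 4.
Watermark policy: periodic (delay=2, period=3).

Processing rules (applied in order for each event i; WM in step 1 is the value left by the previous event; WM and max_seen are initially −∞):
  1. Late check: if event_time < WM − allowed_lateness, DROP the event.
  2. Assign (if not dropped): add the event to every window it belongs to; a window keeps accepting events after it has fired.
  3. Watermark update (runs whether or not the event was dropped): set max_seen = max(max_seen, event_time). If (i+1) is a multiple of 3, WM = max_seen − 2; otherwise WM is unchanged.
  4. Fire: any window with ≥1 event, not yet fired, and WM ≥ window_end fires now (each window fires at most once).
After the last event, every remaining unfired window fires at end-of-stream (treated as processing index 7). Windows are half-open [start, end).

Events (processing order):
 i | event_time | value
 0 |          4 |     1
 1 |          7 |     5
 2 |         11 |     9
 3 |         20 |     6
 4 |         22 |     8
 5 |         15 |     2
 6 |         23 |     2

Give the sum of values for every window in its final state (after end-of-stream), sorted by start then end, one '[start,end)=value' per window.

i=0 t=4 v=1: → [4,8); WM=−∞
i=1 t=7 v=5: → [4,11); WM=−∞
i=2 t=11 v=9: → [11,15); WM=9
i=3 t=20 v=6: → [20,24); WM=9
i=4 t=22 v=8: → [20,26); WM=9
i=5 t=15 v=2: → [15,19); WM=20
i=6 t=23 v=2: → [20,27); WM=20

[4,11)=6 [11,15)=9 [15,19)=2 [20,27)=16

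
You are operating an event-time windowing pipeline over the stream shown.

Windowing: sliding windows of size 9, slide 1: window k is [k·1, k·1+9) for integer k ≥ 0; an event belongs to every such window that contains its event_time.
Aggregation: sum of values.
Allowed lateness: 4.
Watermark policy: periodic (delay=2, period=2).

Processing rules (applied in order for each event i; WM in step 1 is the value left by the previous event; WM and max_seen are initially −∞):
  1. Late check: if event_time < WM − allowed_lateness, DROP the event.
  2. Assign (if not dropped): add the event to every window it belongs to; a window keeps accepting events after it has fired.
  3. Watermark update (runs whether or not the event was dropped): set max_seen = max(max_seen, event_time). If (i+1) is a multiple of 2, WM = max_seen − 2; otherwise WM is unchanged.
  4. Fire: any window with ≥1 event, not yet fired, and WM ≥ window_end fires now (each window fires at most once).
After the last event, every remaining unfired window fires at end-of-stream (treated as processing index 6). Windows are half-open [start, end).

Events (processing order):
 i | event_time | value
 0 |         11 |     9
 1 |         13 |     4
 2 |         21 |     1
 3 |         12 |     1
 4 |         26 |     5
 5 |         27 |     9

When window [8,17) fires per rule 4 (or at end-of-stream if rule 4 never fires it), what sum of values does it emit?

14

i=0 t=11 v=9: → [11,20),[10,19),[9,18),[8,17),[7,16),[6,15),[5,14),[4,13),[3,12); WM=−∞
i=1 t=13 v=4: → [13,22),[12,21),[11,20),[10,19),[9,18),[8,17),[7,16),[6,15),[5,14); WM=11
i=2 t=21 v=1: → [21,30),[20,29),[19,28),[18,27),[17,26),[16,25),[15,24),[14,23),[13,22); WM=11
i=3 t=12 v=1: → [12,21),[11,20),[10,19),[9,18),[8,17),[7,16),[6,15),[5,14),[4,13); WM=19; [3,12) fires=9 [4,13) fires=10 [5,14) fires=14 [6,15) fires=14 [7,16) fires=14 [8,17) fires=14 [9,18) fires=14 [10,19) fires=14
i=4 t=26 v=5: → [26,35),[25,34),[24,33),[23,32),[22,31),[21,30),[20,29),[19,28),[18,27); WM=19
i=5 t=27 v=9: → [27,36),[26,35),[25,34),[24,33),[23,32),[22,31),[21,30),[20,29),[19,28); WM=25; [11,20) fires=14 [12,21) fires=5 [13,22) fires=5 [14,23) fires=1 [15,24) fires=1 [16,25) fires=1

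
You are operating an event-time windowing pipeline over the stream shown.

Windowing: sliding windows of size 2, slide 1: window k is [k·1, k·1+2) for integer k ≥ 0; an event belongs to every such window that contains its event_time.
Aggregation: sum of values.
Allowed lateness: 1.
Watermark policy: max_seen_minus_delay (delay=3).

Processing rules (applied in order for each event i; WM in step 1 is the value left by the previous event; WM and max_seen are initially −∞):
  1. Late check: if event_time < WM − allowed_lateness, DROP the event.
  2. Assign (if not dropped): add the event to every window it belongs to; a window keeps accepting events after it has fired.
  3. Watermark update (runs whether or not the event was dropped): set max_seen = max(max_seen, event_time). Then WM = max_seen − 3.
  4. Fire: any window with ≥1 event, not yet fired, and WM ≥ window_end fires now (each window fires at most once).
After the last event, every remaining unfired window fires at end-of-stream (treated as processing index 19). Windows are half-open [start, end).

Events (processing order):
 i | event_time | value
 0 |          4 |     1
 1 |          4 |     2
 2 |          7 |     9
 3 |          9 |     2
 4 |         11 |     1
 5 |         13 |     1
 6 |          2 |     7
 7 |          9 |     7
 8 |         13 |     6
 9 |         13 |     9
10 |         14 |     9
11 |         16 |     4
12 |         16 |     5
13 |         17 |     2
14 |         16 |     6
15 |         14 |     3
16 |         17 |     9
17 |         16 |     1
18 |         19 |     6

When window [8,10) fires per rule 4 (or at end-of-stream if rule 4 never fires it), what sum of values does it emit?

i=0 t=4 v=1: → [4,6),[3,5); WM=1
i=1 t=4 v=2: → [4,6),[3,5); WM=1
i=2 t=7 v=9: → [7,9),[6,8); WM=4
i=3 t=9 v=2: → [9,11),[8,10); WM=6; [3,5) fires=3 [4,6) fires=3
i=4 t=11 v=1: → [11,13),[10,12); WM=8; [6,8) fires=9
i=5 t=13 v=1: → [13,15),[12,14); WM=10; [7,9) fires=9 [8,10) fires=2
i=6 t=2 v=7: DROP (t<10-1); WM=10
i=7 t=9 v=7: → [9,11),[8,10); WM=10
i=8 t=13 v=6: → [13,15),[12,14); WM=10
i=9 t=13 v=9: → [13,15),[12,14); WM=10
i=10 t=14 v=9: → [14,16),[13,15); WM=11; [9,11) fires=9
i=11 t=16 v=4: → [16,18),[15,17); WM=13; [10,12) fires=1 [11,13) fires=1
i=12 t=16 v=5: → [16,18),[15,17); WM=13
i=13 t=17 v=2: → [17,19),[16,18); WM=14; [12,14) fires=16
i=14 t=16 v=6: → [16,18),[15,17); WM=14
i=15 t=14 v=3: → [14,16),[13,15); WM=14
i=16 t=17 v=9: → [17,19),[16,18); WM=14
i=17 t=16 v=1: → [16,18),[15,17); WM=14
i=18 t=19 v=6: → [19,21),[18,20); WM=16; [13,15) fires=28 [14,16) fires=12

2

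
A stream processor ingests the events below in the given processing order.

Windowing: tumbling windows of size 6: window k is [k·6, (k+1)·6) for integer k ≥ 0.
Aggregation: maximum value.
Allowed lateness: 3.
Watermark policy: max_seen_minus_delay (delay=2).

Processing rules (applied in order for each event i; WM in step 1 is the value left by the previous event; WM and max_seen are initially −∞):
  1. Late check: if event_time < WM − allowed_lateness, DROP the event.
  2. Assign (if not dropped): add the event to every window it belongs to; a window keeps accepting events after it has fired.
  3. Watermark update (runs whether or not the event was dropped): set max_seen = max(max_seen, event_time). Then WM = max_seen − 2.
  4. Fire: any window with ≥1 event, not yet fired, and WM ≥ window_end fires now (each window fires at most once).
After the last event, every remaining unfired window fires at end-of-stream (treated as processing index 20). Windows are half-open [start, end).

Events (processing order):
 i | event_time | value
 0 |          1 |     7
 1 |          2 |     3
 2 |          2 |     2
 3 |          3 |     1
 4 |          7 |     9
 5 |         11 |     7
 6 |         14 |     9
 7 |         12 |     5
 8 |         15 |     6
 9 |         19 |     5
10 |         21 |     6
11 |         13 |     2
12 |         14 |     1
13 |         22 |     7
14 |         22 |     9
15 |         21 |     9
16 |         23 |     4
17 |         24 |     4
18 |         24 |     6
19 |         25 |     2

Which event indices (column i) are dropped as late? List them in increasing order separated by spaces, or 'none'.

11 12

i=0 t=1 v=7: → [0,6); WM=-1
i=1 t=2 v=3: → [0,6); WM=0
i=2 t=2 v=2: → [0,6); WM=0
i=3 t=3 v=1: → [0,6); WM=1
i=4 t=7 v=9: → [6,12); WM=5
i=5 t=11 v=7: → [6,12); WM=9; [0,6) fires=7
i=6 t=14 v=9: → [12,18); WM=12; [6,12) fires=9
i=7 t=12 v=5: → [12,18); WM=12
i=8 t=15 v=6: → [12,18); WM=13
i=9 t=19 v=5: → [18,24); WM=17
i=10 t=21 v=6: → [18,24); WM=19; [12,18) fires=9
i=11 t=13 v=2: DROP (t<19-3); WM=19
i=12 t=14 v=1: DROP (t<19-3); WM=19
i=13 t=22 v=7: → [18,24); WM=20
i=14 t=22 v=9: → [18,24); WM=20
i=15 t=21 v=9: → [18,24); WM=20
i=16 t=23 v=4: → [18,24); WM=21
i=17 t=24 v=4: → [24,30); WM=22
i=18 t=24 v=6: → [24,30); WM=22
i=19 t=25 v=2: → [24,30); WM=23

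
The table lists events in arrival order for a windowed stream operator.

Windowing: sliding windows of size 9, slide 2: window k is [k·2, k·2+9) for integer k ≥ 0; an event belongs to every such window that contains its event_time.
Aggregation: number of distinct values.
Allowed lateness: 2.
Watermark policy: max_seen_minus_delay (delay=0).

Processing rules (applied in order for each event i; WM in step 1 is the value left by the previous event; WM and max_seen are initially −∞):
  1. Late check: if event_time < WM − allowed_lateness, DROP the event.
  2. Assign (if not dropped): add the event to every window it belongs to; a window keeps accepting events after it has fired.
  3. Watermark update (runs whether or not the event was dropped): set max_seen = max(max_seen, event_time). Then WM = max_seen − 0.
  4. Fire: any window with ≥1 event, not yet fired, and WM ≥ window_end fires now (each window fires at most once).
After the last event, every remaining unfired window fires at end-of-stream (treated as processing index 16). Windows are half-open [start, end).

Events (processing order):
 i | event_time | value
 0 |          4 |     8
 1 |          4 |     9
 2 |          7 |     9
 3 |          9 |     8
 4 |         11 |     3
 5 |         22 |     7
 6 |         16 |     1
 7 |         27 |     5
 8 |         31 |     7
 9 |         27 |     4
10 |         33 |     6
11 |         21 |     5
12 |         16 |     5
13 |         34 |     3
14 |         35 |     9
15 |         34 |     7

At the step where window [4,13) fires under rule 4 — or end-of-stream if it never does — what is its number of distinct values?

i=0 t=4 v=8: → [4,13),[2,11),[0,9); WM=4
i=1 t=4 v=9: → [4,13),[2,11),[0,9); WM=4
i=2 t=7 v=9: → [6,15),[4,13),[2,11),[0,9); WM=7
i=3 t=9 v=8: → [8,17),[6,15),[4,13),[2,11); WM=9; [0,9) fires=2
i=4 t=11 v=3: → [10,19),[8,17),[6,15),[4,13); WM=11; [2,11) fires=2
i=5 t=22 v=7: → [22,31),[20,29),[18,27),[16,25),[14,23); WM=22; [4,13) fires=3 [6,15) fires=3 [8,17) fires=2 [10,19) fires=1
i=6 t=16 v=1: DROP (t<22-2); WM=22
i=7 t=27 v=5: → [26,35),[24,33),[22,31),[20,29); WM=27; [14,23) fires=1 [16,25) fires=1 [18,27) fires=1
i=8 t=31 v=7: → [30,39),[28,37),[26,35),[24,33); WM=31; [20,29) fires=2 [22,31) fires=2
i=9 t=27 v=4: DROP (t<31-2); WM=31
i=10 t=33 v=6: → [32,41),[30,39),[28,37),[26,35); WM=33; [24,33) fires=2
i=11 t=21 v=5: DROP (t<33-2); WM=33
i=12 t=16 v=5: DROP (t<33-2); WM=33
i=13 t=34 v=3: → [34,43),[32,41),[30,39),[28,37),[26,35); WM=34
i=14 t=35 v=9: → [34,43),[32,41),[30,39),[28,37); WM=35; [26,35) fires=4
i=15 t=34 v=7: → [34,43),[32,41),[30,39),[28,37),[26,35); WM=35

3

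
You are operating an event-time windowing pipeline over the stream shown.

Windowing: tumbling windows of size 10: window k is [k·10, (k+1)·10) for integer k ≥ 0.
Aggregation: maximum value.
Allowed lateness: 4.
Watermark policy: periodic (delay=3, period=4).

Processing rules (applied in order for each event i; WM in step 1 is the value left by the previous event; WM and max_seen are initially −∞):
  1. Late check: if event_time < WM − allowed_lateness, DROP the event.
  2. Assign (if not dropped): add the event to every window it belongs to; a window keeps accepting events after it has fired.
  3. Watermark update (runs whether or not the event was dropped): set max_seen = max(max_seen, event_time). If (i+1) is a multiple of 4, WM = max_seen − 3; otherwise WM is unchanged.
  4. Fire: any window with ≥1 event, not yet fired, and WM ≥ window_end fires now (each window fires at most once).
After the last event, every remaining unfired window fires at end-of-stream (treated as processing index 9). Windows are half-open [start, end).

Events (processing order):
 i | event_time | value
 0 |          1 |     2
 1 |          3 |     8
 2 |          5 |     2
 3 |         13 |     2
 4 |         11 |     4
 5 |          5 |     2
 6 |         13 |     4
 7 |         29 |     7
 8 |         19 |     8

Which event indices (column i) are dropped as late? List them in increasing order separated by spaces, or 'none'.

i=0 t=1 v=2: → [0,10); WM=−∞
i=1 t=3 v=8: → [0,10); WM=−∞
i=2 t=5 v=2: → [0,10); WM=−∞
i=3 t=13 v=2: → [10,20); WM=10; [0,10) fires=8
i=4 t=11 v=4: → [10,20); WM=10
i=5 t=5 v=2: DROP (t<10-4); WM=10
i=6 t=13 v=4: → [10,20); WM=10
i=7 t=29 v=7: → [20,30); WM=26; [10,20) fires=4
i=8 t=19 v=8: DROP (t<26-4); WM=26

5 8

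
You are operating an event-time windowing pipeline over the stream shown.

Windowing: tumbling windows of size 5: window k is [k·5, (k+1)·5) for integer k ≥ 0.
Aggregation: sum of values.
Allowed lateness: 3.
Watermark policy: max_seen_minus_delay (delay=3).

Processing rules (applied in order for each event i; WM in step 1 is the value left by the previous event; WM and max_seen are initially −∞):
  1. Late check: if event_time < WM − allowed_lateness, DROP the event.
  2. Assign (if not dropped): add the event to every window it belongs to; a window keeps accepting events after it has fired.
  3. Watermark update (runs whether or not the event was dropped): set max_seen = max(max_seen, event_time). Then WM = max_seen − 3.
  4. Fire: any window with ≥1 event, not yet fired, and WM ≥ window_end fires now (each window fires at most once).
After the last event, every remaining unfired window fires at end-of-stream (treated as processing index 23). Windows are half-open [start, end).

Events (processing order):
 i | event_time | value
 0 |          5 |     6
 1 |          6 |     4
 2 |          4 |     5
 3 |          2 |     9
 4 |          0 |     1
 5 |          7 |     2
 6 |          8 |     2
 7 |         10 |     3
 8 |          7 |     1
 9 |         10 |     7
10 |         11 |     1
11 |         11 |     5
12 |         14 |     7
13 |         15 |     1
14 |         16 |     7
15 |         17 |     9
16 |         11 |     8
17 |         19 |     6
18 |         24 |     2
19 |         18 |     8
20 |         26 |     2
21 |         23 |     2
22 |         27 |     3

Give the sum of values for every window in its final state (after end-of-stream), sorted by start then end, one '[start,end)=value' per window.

[0,5)=15 [5,10)=15 [10,15)=31 [15,20)=31 [20,25)=4 [25,30)=5

i=0 t=5 v=6: → [5,10); WM=2
i=1 t=6 v=4: → [5,10); WM=3
i=2 t=4 v=5: → [0,5); WM=3
i=3 t=2 v=9: → [0,5); WM=3
i=4 t=0 v=1: → [0,5); WM=3
i=5 t=7 v=2: → [5,10); WM=4
i=6 t=8 v=2: → [5,10); WM=5; [0,5) fires=15
i=7 t=10 v=3: → [10,15); WM=7
i=8 t=7 v=1: → [5,10); WM=7
i=9 t=10 v=7: → [10,15); WM=7
i=10 t=11 v=1: → [10,15); WM=8
i=11 t=11 v=5: → [10,15); WM=8
i=12 t=14 v=7: → [10,15); WM=11; [5,10) fires=15
i=13 t=15 v=1: → [15,20); WM=12
i=14 t=16 v=7: → [15,20); WM=13
i=15 t=17 v=9: → [15,20); WM=14
i=16 t=11 v=8: → [10,15); WM=14
i=17 t=19 v=6: → [15,20); WM=16; [10,15) fires=31
i=18 t=24 v=2: → [20,25); WM=21; [15,20) fires=23
i=19 t=18 v=8: → [15,20); WM=21
i=20 t=26 v=2: → [25,30); WM=23
i=21 t=23 v=2: → [20,25); WM=23
i=22 t=27 v=3: → [25,30); WM=24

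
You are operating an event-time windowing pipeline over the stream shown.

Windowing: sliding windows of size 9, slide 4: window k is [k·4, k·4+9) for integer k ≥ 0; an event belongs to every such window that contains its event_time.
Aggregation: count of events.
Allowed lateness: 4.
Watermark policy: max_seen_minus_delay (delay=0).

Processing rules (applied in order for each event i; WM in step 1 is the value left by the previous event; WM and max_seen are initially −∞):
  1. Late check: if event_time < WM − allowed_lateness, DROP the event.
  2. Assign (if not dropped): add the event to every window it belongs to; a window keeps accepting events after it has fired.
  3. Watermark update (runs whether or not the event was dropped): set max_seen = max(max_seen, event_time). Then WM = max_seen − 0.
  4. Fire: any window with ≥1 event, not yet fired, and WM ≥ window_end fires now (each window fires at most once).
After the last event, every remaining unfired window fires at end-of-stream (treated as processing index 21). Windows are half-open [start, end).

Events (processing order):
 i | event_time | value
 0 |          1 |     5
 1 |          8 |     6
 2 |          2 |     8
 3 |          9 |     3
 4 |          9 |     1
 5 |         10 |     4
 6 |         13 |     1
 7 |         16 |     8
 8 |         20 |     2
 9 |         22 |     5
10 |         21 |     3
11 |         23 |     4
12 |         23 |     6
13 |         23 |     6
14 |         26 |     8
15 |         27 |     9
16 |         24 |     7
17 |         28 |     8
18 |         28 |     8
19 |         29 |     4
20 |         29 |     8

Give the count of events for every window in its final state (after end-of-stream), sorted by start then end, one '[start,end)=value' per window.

[0,9)=2 [4,13)=4 [8,17)=6 [12,21)=3 [16,25)=8 [20,29)=11 [24,33)=7 [28,37)=4

i=0 t=1 v=5: → [0,9); WM=1
i=1 t=8 v=6: → [8,17),[4,13),[0,9); WM=8
i=2 t=2 v=8: DROP (t<8-4); WM=8
i=3 t=9 v=3: → [8,17),[4,13); WM=9; [0,9) fires=2
i=4 t=9 v=1: → [8,17),[4,13); WM=9
i=5 t=10 v=4: → [8,17),[4,13); WM=10
i=6 t=13 v=1: → [12,21),[8,17); WM=13; [4,13) fires=4
i=7 t=16 v=8: → [16,25),[12,21),[8,17); WM=16
i=8 t=20 v=2: → [20,29),[16,25),[12,21); WM=20; [8,17) fires=6
i=9 t=22 v=5: → [20,29),[16,25); WM=22; [12,21) fires=3
i=10 t=21 v=3: → [20,29),[16,25); WM=22
i=11 t=23 v=4: → [20,29),[16,25); WM=23
i=12 t=23 v=6: → [20,29),[16,25); WM=23
i=13 t=23 v=6: → [20,29),[16,25); WM=23
i=14 t=26 v=8: → [24,33),[20,29); WM=26; [16,25) fires=7
i=15 t=27 v=9: → [24,33),[20,29); WM=27
i=16 t=24 v=7: → [24,33),[20,29),[16,25); WM=27
i=17 t=28 v=8: → [28,37),[24,33),[20,29); WM=28
i=18 t=28 v=8: → [28,37),[24,33),[20,29); WM=28
i=19 t=29 v=4: → [28,37),[24,33); WM=29; [20,29) fires=11
i=20 t=29 v=8: → [28,37),[24,33); WM=29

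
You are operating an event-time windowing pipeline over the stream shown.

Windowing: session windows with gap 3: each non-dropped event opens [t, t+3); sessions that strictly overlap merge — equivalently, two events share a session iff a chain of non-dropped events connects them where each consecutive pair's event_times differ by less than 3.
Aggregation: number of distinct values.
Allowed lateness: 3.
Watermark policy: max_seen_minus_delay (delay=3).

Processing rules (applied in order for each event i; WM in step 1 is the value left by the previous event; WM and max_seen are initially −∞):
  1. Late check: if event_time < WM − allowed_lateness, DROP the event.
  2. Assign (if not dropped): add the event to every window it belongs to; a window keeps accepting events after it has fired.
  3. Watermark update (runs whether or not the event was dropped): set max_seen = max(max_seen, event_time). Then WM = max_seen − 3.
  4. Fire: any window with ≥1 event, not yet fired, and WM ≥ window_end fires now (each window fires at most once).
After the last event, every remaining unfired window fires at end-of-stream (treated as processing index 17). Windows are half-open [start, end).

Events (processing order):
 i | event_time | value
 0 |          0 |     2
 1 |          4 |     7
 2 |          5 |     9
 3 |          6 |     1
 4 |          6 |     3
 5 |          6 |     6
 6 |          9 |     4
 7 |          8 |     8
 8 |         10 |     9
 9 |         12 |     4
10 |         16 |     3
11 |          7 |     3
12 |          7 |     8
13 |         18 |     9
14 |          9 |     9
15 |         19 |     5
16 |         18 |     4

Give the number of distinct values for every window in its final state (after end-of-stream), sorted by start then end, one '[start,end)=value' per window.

[0,3)=1 [4,15)=7 [16,22)=4

i=0 t=0 v=2: → [0,3); WM=-3
i=1 t=4 v=7: → [4,7); WM=1
i=2 t=5 v=9: → [4,8); WM=2
i=3 t=6 v=1: → [4,9); WM=3
i=4 t=6 v=3: → [4,9); WM=3
i=5 t=6 v=6: → [4,9); WM=3
i=6 t=9 v=4: → [9,12); WM=6
i=7 t=8 v=8: → [4,12); WM=6
i=8 t=10 v=9: → [4,13); WM=7
i=9 t=12 v=4: → [4,15); WM=9
i=10 t=16 v=3: → [16,19); WM=13
i=11 t=7 v=3: DROP (t<13-3); WM=13
i=12 t=7 v=8: DROP (t<13-3); WM=13
i=13 t=18 v=9: → [16,21); WM=15
i=14 t=9 v=9: DROP (t<15-3); WM=15
i=15 t=19 v=5: → [16,22); WM=16
i=16 t=18 v=4: → [16,22); WM=16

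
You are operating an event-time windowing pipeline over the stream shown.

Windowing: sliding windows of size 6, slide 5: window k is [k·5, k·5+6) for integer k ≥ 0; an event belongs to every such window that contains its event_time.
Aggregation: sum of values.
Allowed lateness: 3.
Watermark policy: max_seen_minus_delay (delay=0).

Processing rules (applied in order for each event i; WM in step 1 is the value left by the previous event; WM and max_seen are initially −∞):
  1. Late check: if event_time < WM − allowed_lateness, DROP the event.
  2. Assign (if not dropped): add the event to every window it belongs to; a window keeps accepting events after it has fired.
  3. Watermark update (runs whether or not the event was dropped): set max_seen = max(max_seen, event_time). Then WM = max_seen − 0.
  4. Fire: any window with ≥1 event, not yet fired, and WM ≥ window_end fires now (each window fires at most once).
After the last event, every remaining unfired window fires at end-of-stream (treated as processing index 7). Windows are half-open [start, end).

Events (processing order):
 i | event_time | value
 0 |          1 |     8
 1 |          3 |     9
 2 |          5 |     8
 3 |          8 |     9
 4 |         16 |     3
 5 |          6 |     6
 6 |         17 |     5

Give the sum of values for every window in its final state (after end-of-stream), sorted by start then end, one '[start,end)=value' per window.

i=0 t=1 v=8: → [0,6); WM=1
i=1 t=3 v=9: → [0,6); WM=3
i=2 t=5 v=8: → [5,11),[0,6); WM=5
i=3 t=8 v=9: → [5,11); WM=8; [0,6) fires=25
i=4 t=16 v=3: → [15,21); WM=16; [5,11) fires=17
i=5 t=6 v=6: DROP (t<16-3); WM=16
i=6 t=17 v=5: → [15,21); WM=17

[0,6)=25 [5,11)=17 [15,21)=8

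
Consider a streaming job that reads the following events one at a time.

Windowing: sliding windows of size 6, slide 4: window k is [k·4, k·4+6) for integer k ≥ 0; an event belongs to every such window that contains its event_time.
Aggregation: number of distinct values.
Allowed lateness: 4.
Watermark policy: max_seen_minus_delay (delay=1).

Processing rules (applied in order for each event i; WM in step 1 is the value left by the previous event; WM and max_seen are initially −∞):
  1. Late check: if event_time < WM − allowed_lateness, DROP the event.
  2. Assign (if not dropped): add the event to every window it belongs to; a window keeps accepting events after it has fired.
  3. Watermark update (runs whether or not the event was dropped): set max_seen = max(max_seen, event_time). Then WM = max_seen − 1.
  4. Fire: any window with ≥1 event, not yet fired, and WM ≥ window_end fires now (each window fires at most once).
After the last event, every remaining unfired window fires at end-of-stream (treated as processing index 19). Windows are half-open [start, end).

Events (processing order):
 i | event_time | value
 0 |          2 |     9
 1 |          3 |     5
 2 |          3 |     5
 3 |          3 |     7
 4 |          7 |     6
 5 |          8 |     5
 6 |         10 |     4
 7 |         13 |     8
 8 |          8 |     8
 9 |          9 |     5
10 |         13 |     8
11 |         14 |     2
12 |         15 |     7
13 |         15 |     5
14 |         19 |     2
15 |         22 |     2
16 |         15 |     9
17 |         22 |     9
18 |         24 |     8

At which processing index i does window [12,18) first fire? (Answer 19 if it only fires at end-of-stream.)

i=0 t=2 v=9: → [0,6); WM=1
i=1 t=3 v=5: → [0,6); WM=2
i=2 t=3 v=5: → [0,6); WM=2
i=3 t=3 v=7: → [0,6); WM=2
i=4 t=7 v=6: → [4,10); WM=6; [0,6) fires=3
i=5 t=8 v=5: → [8,14),[4,10); WM=7
i=6 t=10 v=4: → [8,14); WM=9
i=7 t=13 v=8: → [12,18),[8,14); WM=12; [4,10) fires=2
i=8 t=8 v=8: → [8,14),[4,10); WM=12
i=9 t=9 v=5: → [8,14),[4,10); WM=12
i=10 t=13 v=8: → [12,18),[8,14); WM=12
i=11 t=14 v=2: → [12,18); WM=13
i=12 t=15 v=7: → [12,18); WM=14; [8,14) fires=3
i=13 t=15 v=5: → [12,18); WM=14
i=14 t=19 v=2: → [16,22); WM=18; [12,18) fires=4
i=15 t=22 v=2: → [20,26); WM=21
i=16 t=15 v=9: DROP (t<21-4); WM=21
i=17 t=22 v=9: → [20,26); WM=21
i=18 t=24 v=8: → [24,30),[20,26); WM=23; [16,22) fires=1

14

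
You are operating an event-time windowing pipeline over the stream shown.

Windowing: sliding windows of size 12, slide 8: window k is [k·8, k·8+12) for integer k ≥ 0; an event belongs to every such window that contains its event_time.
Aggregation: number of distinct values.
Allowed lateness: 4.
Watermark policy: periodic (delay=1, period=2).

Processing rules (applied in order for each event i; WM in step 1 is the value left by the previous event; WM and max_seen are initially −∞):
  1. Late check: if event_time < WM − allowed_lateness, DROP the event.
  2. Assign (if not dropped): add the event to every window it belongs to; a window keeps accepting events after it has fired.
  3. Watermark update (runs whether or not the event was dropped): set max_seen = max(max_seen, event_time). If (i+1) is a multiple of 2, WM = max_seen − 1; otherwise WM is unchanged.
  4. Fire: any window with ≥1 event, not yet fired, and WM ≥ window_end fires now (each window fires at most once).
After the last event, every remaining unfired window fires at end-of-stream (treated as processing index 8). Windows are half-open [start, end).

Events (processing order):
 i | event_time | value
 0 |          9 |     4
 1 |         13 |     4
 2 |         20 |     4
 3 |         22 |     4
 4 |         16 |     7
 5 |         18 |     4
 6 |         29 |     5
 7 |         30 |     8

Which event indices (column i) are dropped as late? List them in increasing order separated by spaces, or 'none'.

i=0 t=9 v=4: → [8,20),[0,12); WM=−∞
i=1 t=13 v=4: → [8,20); WM=12; [0,12) fires=1
i=2 t=20 v=4: → [16,28); WM=12
i=3 t=22 v=4: → [16,28); WM=21; [8,20) fires=1
i=4 t=16 v=7: DROP (t<21-4); WM=21
i=5 t=18 v=4: → [16,28),[8,20); WM=21
i=6 t=29 v=5: → [24,36); WM=21
i=7 t=30 v=8: → [24,36); WM=29; [16,28) fires=1

4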